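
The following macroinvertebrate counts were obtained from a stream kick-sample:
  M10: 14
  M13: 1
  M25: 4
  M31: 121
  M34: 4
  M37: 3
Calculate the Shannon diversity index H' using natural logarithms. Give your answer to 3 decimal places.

Total N = 14+1+4+121+4+3 = 147, so the proportions are 0.09524, 0.0068, 0.02721, 0.82313, 0.02721, 0.02041 (working shown to 5 dp, full precision carried).
Each pᵢ ln pᵢ term: 0.09524×(-2.35138)=-0.22394, 0.0068×(-4.99043)=-0.03395, 0.02721×(-3.60414)=-0.09807, 0.82313×(-0.19464)=-0.16022, 0.02721×(-3.60414)=-0.09807, 0.02041×(-3.89182)=-0.07942.
Sum = -0.69367, so H' = 0.694.

0.694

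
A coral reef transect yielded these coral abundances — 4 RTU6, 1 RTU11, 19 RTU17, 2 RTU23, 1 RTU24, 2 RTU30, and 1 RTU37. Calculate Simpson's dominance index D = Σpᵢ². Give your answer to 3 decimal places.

0.431

Total N = 4+1+19+2+1+2+1 = 30, so the proportions are 0.13333, 0.03333, 0.63333, 0.06667, 0.03333, 0.06667, 0.03333 (working shown to 5 dp, full precision carried).
D = 0.13333² + 0.03333² + 0.63333² + 0.06667² + 0.03333² + 0.06667² + 0.03333² = 0.01778 + 0.00111 + 0.40111 + 0.00444 + 0.00111 + 0.00444 + 0.00111 = 0.43111.
To 3 decimal places, D = 0.431.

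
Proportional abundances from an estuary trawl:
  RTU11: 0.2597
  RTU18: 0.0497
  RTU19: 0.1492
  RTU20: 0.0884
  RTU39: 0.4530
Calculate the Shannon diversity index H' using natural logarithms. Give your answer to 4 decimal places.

Each pᵢ ln pᵢ term (working shown to 6 dp, full precision carried): 0.2597×(-1.348228)=-0.350135, 0.0497×(-3.001750)=-0.149187, 0.1492×(-1.902468)=-0.283848, 0.0884×(-2.425883)=-0.214448, 0.453×(-0.791863)=-0.358714.
Sum = -1.356332, so H' = 1.3563.

1.3563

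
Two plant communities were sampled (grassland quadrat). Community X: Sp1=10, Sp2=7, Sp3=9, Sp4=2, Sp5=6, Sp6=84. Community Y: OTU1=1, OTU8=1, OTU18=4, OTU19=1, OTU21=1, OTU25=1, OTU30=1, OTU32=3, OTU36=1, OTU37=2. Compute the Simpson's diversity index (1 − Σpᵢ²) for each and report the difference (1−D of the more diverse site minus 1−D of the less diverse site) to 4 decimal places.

0.3855

Community X: N=118, proportions 0.084746, 0.059322, 0.076271, 0.016949, 0.050847, 0.711864, giving 1−D = 0.473858 (working shown to 6 dp, full precision carried).
Community Y: N=16, proportions 0.0625, 0.0625, 0.25, 0.0625, 0.0625, 0.0625, 0.0625, 0.1875, 0.0625, 0.125, giving 1−D = 0.859375.
Difference = |0.473858 − 0.859375| = 0.385517, i.e. 0.3855 to 4 decimal places.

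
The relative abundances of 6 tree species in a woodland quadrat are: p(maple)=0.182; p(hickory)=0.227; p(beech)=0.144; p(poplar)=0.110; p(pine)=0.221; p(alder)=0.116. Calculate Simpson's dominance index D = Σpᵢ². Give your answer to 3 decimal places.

0.180

D = 0.182² + 0.227² + 0.144² + 0.11² + 0.221² + 0.116² = 0.03312 + 0.05153 + 0.02074 + 0.01210 + 0.04884 + 0.01346 = 0.17979 (working shown to 5 dp, full precision carried).
To 3 decimal places, D = 0.180.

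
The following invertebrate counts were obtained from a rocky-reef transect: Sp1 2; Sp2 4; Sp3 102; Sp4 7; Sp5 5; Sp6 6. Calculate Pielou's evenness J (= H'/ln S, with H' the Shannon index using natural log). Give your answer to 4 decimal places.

Total N = 2+4+102+7+5+6 = 126, so the proportions are 0.015873, 0.031746, 0.809524, 0.055556, 0.039683, 0.047619 (working shown to 6 dp, full precision carried).
H' = −Σ pᵢ ln pᵢ = −((-0.065764) + (-0.109523) + (-0.171060) + (-0.160576) + (-0.128049) + (-0.144977)) = 0.779950.
With S = 6 species, ln S = 1.791759, so J = 0.779950/1.791759 = 0.435298, i.e. 0.4353 to 4 decimal places.

0.4353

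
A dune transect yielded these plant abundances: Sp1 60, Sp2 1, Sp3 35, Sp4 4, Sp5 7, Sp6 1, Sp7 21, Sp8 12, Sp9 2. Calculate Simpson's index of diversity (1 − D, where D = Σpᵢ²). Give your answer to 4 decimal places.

Total N = 60+1+35+4+7+1+21+12+2 = 143, so the proportions are 0.41958, 0.006993, 0.244755, 0.027972, 0.048951, 0.006993, 0.146853, 0.083916, 0.013986 (working shown to 6 dp, full precision carried).
D = 0.41958² + 0.006993² + 0.244755² + 0.027972² + 0.048951² + 0.006993² + 0.146853² + 0.083916² + 0.013986² = 0.176048 + 0.000049 + 0.059905 + 0.000782 + 0.002396 + 0.000049 + 0.021566 + 0.007042 + 0.000196 = 0.268033.
So 1 − D = 0.731967, i.e. 0.7320 to 4 decimal places.

0.7320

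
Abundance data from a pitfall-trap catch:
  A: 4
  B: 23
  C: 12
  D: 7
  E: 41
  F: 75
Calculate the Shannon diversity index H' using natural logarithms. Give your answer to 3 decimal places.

Total N = 4+23+12+7+41+75 = 162, so the proportions are 0.02469, 0.14198, 0.07407, 0.04321, 0.25309, 0.46296 (working shown to 5 dp, full precision carried).
Each pᵢ ln pᵢ term: 0.02469×(-3.70130)=-0.09139, 0.14198×(-1.95210)=-0.27715, 0.07407×(-2.60269)=-0.19279, 0.04321×(-3.14169)=-0.13575, 0.25309×(-1.37402)=-0.34775, 0.46296×(-0.77011)=-0.35653.
Sum = -1.40136, so H' = 1.401.

1.401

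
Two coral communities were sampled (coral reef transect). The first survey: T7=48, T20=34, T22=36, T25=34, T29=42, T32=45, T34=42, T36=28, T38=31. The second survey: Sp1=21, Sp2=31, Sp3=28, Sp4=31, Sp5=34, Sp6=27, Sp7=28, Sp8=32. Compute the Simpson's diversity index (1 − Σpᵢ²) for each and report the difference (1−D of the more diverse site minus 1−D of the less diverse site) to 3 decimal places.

0.013

The first survey: N=340, proportions 0.14118, 0.1, 0.10588, 0.1, 0.12353, 0.13235, 0.12353, 0.08235, 0.09118, giving 1−D = 0.88573 (working shown to 5 dp, full precision carried).
The second survey: N=232, proportions 0.09052, 0.13362, 0.12069, 0.13362, 0.14655, 0.11638, 0.12069, 0.13793, giving 1−D = 0.87292.
Difference = |0.88573 − 0.87292| = 0.01281, i.e. 0.013 to 3 decimal places.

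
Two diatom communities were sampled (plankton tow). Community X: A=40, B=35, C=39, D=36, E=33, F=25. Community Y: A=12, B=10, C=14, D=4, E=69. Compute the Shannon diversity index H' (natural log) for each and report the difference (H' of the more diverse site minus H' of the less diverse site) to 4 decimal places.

Community X: N=208, proportions 0.192308, 0.168269, 0.1875, 0.173077, 0.158654, 0.120192, giving H' = 1.781122 (working shown to 6 dp, full precision carried).
Community Y: N=109, proportions 0.110092, 0.091743, 0.12844, 0.036697, 0.633028, giving H' = 1.136393.
Difference = |1.781122 − 1.136393| = 0.644729, i.e. 0.6447 to 4 decimal places.

0.6447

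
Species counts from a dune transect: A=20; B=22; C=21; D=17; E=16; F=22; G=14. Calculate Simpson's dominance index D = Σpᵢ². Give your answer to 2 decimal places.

0.15

Total N = 20+22+21+17+16+22+14 = 132, so the proportions are 0.1515, 0.1667, 0.1591, 0.1288, 0.1212, 0.1667, 0.1061 (working shown to 4 dp, full precision carried).
D = 0.1515² + 0.1667² + 0.1591² + 0.1288² + 0.1212² + 0.1667² + 0.1061² = 0.0230 + 0.0278 + 0.0253 + 0.0166 + 0.0147 + 0.0278 + 0.0112 = 0.1463.
To 2 decimal places, D = 0.15.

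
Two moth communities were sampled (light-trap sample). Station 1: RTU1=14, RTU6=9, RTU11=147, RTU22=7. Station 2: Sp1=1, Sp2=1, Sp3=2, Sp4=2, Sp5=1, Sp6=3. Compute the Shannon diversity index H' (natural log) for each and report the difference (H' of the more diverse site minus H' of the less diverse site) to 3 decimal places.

1.062

Station 1: N=177, proportions 0.0791, 0.05085, 0.83051, 0.03955, giving H' = 0.63413 (working shown to 5 dp, full precision carried).
Station 2: N=10, proportions 0.1, 0.1, 0.2, 0.2, 0.1, 0.3, giving H' = 1.69574.
Difference = |0.63413 − 1.69574| = 1.06161, i.e. 1.062 to 3 decimal places.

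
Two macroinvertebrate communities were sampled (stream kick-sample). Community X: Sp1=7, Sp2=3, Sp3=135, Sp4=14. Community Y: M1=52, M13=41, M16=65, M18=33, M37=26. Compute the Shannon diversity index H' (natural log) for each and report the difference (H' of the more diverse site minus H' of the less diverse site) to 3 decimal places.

Community X: N=159, proportions 0.04403, 0.01887, 0.84906, 0.08805, giving H' = 0.56528 (working shown to 5 dp, full precision carried).
Community Y: N=217, proportions 0.23963, 0.18894, 0.29954, 0.15207, 0.11982, giving H' = 1.55892.
Difference = |0.56528 − 1.55892| = 0.99364, i.e. 0.994 to 3 decimal places.

0.994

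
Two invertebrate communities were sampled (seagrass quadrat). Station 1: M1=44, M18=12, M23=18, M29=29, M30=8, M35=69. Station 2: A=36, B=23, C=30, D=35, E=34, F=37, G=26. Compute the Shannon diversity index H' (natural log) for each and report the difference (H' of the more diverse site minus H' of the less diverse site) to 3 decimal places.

Station 1: N=180, proportions 0.24444, 0.06667, 0.1, 0.16111, 0.04444, 0.38333, giving H' = 1.55523 (working shown to 5 dp, full precision carried).
Station 2: N=221, proportions 0.1629, 0.10407, 0.13575, 0.15837, 0.15385, 0.16742, 0.11765, giving H' = 1.93297.
Difference = |1.55523 − 1.93297| = 0.37774, i.e. 0.378 to 3 decimal places.

0.378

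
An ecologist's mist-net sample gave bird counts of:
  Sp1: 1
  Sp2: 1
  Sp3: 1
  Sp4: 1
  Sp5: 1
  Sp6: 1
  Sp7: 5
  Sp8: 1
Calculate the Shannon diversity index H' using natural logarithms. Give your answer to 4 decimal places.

Total N = 1+1+1+1+1+1+5+1 = 12, so the proportions are 0.083333, 0.083333, 0.083333, 0.083333, 0.083333, 0.083333, 0.416667, 0.083333 (working shown to 6 dp, full precision carried).
Each pᵢ ln pᵢ term: 0.083333×(-2.484907)=-0.207076, 0.083333×(-2.484907)=-0.207076, 0.083333×(-2.484907)=-0.207076, 0.083333×(-2.484907)=-0.207076, 0.083333×(-2.484907)=-0.207076, 0.083333×(-2.484907)=-0.207076, 0.416667×(-0.875469)=-0.364779, 0.083333×(-2.484907)=-0.207076.
Sum = -1.814308, so H' = 1.8143.

1.8143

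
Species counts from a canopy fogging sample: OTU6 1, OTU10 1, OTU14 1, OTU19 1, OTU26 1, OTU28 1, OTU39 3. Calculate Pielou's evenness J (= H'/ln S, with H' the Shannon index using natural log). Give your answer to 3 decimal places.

0.941

Total N = 1+1+1+1+1+1+3 = 9, so the proportions are 0.11111, 0.11111, 0.11111, 0.11111, 0.11111, 0.11111, 0.33333 (working shown to 5 dp, full precision carried).
H' = −Σ pᵢ ln pᵢ = −((-0.24414) + (-0.24414) + (-0.24414) + (-0.24414) + (-0.24414) + (-0.24414) + (-0.36620)) = 1.83102.
With S = 7 species, ln S = 1.94591, so J = 1.83102/1.94591 = 0.94096, i.e. 0.941 to 3 decimal places.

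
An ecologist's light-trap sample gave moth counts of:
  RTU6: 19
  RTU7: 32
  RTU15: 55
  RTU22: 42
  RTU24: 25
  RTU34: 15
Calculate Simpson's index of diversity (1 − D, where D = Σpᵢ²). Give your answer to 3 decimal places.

0.801

Total N = 19+32+55+42+25+15 = 188, so the proportions are 0.10106, 0.17021, 0.29255, 0.2234, 0.13298, 0.07979 (working shown to 5 dp, full precision carried).
D = 0.10106² + 0.17021² + 0.29255² + 0.2234² + 0.13298² + 0.07979² = 0.01021 + 0.02897 + 0.08559 + 0.04991 + 0.01768 + 0.00637 = 0.19873.
So 1 − D = 0.80127, i.e. 0.801 to 3 decimal places.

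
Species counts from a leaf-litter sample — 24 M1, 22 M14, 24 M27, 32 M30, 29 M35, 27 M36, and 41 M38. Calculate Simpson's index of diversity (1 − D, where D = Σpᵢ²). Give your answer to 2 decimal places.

0.85

Total N = 24+22+24+32+29+27+41 = 199, so the proportions are 0.1206, 0.1106, 0.1206, 0.1608, 0.1457, 0.1357, 0.206 (working shown to 4 dp, full precision carried).
D = 0.1206² + 0.1106² + 0.1206² + 0.1608² + 0.1457² + 0.1357² + 0.206² = 0.0145 + 0.0122 + 0.0145 + 0.0259 + 0.0212 + 0.0184 + 0.0424 = 0.1493.
So 1 − D = 0.8507, i.e. 0.85 to 2 decimal places.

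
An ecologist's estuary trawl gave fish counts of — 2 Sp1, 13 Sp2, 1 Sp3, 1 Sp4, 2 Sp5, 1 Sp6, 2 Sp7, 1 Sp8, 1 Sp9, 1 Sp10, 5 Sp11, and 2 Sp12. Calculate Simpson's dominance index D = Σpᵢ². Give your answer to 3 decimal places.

Total N = 2+13+1+1+2+1+2+1+1+1+5+2 = 32, so the proportions are 0.0625, 0.40625, 0.03125, 0.03125, 0.0625, 0.03125, 0.0625, 0.03125, 0.03125, 0.03125, 0.15625, 0.0625 (working shown to 5 dp, full precision carried).
D = 0.0625² + 0.40625² + 0.03125² + 0.03125² + 0.0625² + 0.03125² + 0.0625² + 0.03125² + 0.03125² + 0.03125² + 0.15625² + 0.0625² = 0.00391 + 0.16504 + 0.00098 + 0.00098 + 0.00391 + 0.00098 + 0.00391 + 0.00098 + 0.00098 + 0.00098 + 0.02441 + 0.00391 = 0.21094.
To 3 decimal places, D = 0.211.

0.211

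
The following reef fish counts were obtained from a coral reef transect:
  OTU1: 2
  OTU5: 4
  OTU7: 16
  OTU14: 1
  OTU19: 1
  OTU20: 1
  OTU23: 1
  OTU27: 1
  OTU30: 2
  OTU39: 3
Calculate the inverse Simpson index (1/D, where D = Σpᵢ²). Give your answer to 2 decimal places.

3.48

Total N = 2+4+16+1+1+1+1+1+2+3 = 32, so the proportions are 0.0625, 0.125, 0.5, 0.03125, 0.03125, 0.03125, 0.03125, 0.03125, 0.0625, 0.09375 (working shown to 6 dp, full precision carried).
D = 0.0625² + 0.125² + 0.5² + 0.03125² + 0.03125² + 0.03125² + 0.03125² + 0.03125² + 0.0625² + 0.09375² = 0.003906 + 0.015625 + 0.250000 + 0.000977 + 0.000977 + 0.000977 + 0.000977 + 0.000977 + 0.003906 + 0.008789 = 0.287109.
So 1/D = 3.4830, i.e. 3.48 to 2 decimal places.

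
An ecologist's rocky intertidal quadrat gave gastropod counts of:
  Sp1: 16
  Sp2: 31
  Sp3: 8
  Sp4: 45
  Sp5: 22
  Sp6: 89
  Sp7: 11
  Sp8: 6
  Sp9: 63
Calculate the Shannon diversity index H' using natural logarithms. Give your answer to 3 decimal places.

Total N = 16+31+8+45+22+89+11+6+63 = 291, so the proportions are 0.05498, 0.10653, 0.02749, 0.15464, 0.0756, 0.30584, 0.0378, 0.02062, 0.21649 (working shown to 5 dp, full precision carried).
Each pᵢ ln pᵢ term: 0.05498×(-2.90073)=-0.15949, 0.10653×(-2.23934)=-0.23855, 0.02749×(-3.59388)=-0.09880, 0.15464×(-1.86666)=-0.28866, 0.0756×(-2.58228)=-0.19522, 0.30584×(-1.18469)=-0.36233, 0.0378×(-3.27543)=-0.12381, 0.02062×(-3.88156)=-0.08003, 0.21649×(-1.53019)=-0.33128.
Sum = -1.87818, so H' = 1.878.

1.878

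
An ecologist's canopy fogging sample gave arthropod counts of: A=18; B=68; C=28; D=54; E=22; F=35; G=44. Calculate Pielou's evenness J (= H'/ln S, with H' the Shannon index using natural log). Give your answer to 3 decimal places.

Total N = 18+68+28+54+22+35+44 = 269, so the proportions are 0.06691, 0.25279, 0.10409, 0.20074, 0.08178, 0.13011, 0.16357 (working shown to 5 dp, full precision carried).
H' = −Σ pᵢ ln pᵢ = −((-0.18096) + (-0.34764) + (-0.23550) + (-0.32234) + (-0.20476) + (-0.26534) + (-0.29614)) = 1.85269.
With S = 7 species, ln S = 1.94591, so J = 1.85269/1.94591 = 0.95209, i.e. 0.952 to 3 decimal places.

0.952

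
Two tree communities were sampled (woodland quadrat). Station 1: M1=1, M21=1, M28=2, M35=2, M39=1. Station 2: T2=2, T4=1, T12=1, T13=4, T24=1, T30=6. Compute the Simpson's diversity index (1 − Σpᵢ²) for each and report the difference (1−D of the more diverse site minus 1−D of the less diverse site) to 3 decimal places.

0.038

Station 1: N=7, proportions 0.14286, 0.14286, 0.28571, 0.28571, 0.14286, giving 1−D = 0.77551 (working shown to 5 dp, full precision carried).
Station 2: N=15, proportions 0.13333, 0.06667, 0.06667, 0.26667, 0.06667, 0.4, giving 1−D = 0.73778.
Difference = |0.77551 − 0.73778| = 0.03773, i.e. 0.038 to 3 decimal places.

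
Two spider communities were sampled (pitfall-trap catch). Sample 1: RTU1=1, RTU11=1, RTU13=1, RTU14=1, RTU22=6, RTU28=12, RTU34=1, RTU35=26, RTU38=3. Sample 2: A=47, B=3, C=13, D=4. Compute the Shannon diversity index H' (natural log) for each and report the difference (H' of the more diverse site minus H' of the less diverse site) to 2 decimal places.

0.60

Sample 1: N=52, proportions 0.0192, 0.0192, 0.0192, 0.0192, 0.1154, 0.2308, 0.0192, 0.5, 0.0577, giving H' = 1.4786 (working shown to 4 dp, full precision carried).
Sample 2: N=67, proportions 0.7015, 0.0448, 0.194, 0.0597, giving H' = 0.8742.
Difference = |1.4786 − 0.8742| = 0.6044, i.e. 0.60 to 2 decimal places.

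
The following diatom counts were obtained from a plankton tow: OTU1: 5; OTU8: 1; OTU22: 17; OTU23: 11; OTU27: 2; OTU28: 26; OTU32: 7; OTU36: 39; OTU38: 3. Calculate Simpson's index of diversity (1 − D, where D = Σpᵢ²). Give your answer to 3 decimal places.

0.781

Total N = 5+1+17+11+2+26+7+39+3 = 111, so the proportions are 0.04505, 0.00901, 0.15315, 0.0991, 0.01802, 0.23423, 0.06306, 0.35135, 0.02703 (working shown to 5 dp, full precision carried).
D = 0.04505² + 0.00901² + 0.15315² + 0.0991² + 0.01802² + 0.23423² + 0.06306² + 0.35135² + 0.02703² = 0.00203 + 0.00008 + 0.02346 + 0.00982 + 0.00032 + 0.05487 + 0.00398 + 0.12345 + 0.00073 = 0.21873.
So 1 − D = 0.78127, i.e. 0.781 to 3 decimal places.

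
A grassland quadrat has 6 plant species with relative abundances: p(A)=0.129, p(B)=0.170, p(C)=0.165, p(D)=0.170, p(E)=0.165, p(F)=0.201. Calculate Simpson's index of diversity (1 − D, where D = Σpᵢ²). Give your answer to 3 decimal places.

0.831

D = 0.129² + 0.17² + 0.165² + 0.17² + 0.165² + 0.201² = 0.01664 + 0.02890 + 0.02723 + 0.02890 + 0.02723 + 0.04040 = 0.16929 (working shown to 5 dp, full precision carried).
So 1 − D = 0.83071, i.e. 0.831 to 3 decimal places.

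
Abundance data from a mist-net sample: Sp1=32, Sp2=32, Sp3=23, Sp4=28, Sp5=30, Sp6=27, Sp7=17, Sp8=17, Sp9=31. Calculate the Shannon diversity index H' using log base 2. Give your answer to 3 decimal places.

Total N = 32+32+23+28+30+27+17+17+31 = 237, so the proportions are 0.13502, 0.13502, 0.09705, 0.11814, 0.12658, 0.11392, 0.07173, 0.07173, 0.1308 (working shown to 5 dp, full precision carried).
Each pᵢ log₂ pᵢ term: 0.13502×(-2.88874)=-0.39004, 0.13502×(-2.88874)=-0.39004, 0.09705×(-3.36518)=-0.32658, 0.11814×(-3.08139)=-0.36405, 0.12658×(-2.98185)=-0.37745, 0.11392×(-3.13386)=-0.35702, 0.07173×(-3.80128)=-0.27267, 0.07173×(-3.80128)=-0.27267, 0.1308×(-2.93455)=-0.38384.
Sum = -3.13435, so H' = 3.134.

3.134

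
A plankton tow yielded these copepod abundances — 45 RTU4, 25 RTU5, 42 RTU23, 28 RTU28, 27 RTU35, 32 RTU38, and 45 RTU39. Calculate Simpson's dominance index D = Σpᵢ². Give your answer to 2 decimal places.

Total N = 45+25+42+28+27+32+45 = 244, so the proportions are 0.1844, 0.1025, 0.1721, 0.1148, 0.1107, 0.1311, 0.1844 (working shown to 4 dp, full precision carried).
D = 0.1844² + 0.1025² + 0.1721² + 0.1148² + 0.1107² + 0.1311² + 0.1844² = 0.0340 + 0.0105 + 0.0296 + 0.0132 + 0.0122 + 0.0172 + 0.0340 = 0.1508.
To 2 decimal places, D = 0.15.

0.15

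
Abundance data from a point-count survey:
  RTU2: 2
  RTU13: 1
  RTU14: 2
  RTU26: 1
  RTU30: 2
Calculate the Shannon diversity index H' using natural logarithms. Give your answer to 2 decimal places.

Total N = 2+1+2+1+2 = 8, so the proportions are 0.25, 0.125, 0.25, 0.125, 0.25 (working shown to 4 dp, full precision carried).
Each pᵢ ln pᵢ term: 0.25×(-1.3863)=-0.3466, 0.125×(-2.0794)=-0.2599, 0.25×(-1.3863)=-0.3466, 0.125×(-2.0794)=-0.2599, 0.25×(-1.3863)=-0.3466.
Sum = -1.5596, so H' = 1.56.

1.56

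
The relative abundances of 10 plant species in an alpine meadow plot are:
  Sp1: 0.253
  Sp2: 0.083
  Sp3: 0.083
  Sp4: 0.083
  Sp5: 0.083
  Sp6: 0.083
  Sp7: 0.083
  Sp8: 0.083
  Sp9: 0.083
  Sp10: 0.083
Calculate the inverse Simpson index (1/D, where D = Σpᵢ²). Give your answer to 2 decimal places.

D = 0.253² + 0.083² + 0.083² + 0.083² + 0.083² + 0.083² + 0.083² + 0.083² + 0.083² + 0.083² = 0.064009 + 0.006889 + 0.006889 + 0.006889 + 0.006889 + 0.006889 + 0.006889 + 0.006889 + 0.006889 + 0.006889 = 0.126010 (working shown to 6 dp, full precision carried).
So 1/D = 7.9359, i.e. 7.94 to 2 decimal places.

7.94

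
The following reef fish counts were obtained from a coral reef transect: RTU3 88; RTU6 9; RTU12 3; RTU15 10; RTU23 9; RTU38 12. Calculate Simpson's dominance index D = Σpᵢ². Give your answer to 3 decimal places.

0.475

Total N = 88+9+3+10+9+12 = 131, so the proportions are 0.67176, 0.0687, 0.0229, 0.07634, 0.0687, 0.0916 (working shown to 5 dp, full precision carried).
D = 0.67176² + 0.0687² + 0.0229² + 0.07634² + 0.0687² + 0.0916² = 0.45126 + 0.00472 + 0.00052 + 0.00583 + 0.00472 + 0.00839 = 0.47544.
To 3 decimal places, D = 0.475.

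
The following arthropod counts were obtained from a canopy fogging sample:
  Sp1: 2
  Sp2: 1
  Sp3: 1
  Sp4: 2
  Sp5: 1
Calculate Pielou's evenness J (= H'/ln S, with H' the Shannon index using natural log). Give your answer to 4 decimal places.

0.9630

Total N = 2+1+1+2+1 = 7, so the proportions are 0.285714, 0.142857, 0.142857, 0.285714, 0.142857 (working shown to 6 dp, full precision carried).
H' = −Σ pᵢ ln pᵢ = −((-0.357932) + (-0.277987) + (-0.277987) + (-0.357932) + (-0.277987)) = 1.549826.
With S = 5 species, ln S = 1.609438, so J = 1.549826/1.609438 = 0.962961, i.e. 0.9630 to 4 decimal places.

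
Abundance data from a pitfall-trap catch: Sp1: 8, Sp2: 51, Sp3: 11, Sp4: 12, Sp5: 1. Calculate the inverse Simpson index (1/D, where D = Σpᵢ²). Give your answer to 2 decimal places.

2.35

Total N = 8+51+11+12+1 = 83, so the proportions are 0.09639, 0.61446, 0.13253, 0.14458, 0.01205 (working shown to 5 dp, full precision carried).
D = 0.09639² + 0.61446² + 0.13253² + 0.14458² + 0.01205² = 0.00929 + 0.37756 + 0.01756 + 0.02090 + 0.00015 = 0.42546.
So 1/D = 2.3504, i.e. 2.35 to 2 decimal places.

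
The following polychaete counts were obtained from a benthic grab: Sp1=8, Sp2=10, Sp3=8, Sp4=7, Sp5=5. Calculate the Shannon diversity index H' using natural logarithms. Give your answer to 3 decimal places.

1.586

Total N = 8+10+8+7+5 = 38, so the proportions are 0.21053, 0.26316, 0.21053, 0.18421, 0.13158 (working shown to 5 dp, full precision carried).
Each pᵢ ln pᵢ term: 0.21053×(-1.55814)=-0.32803, 0.26316×(-1.33500)=-0.35132, 0.21053×(-1.55814)=-0.32803, 0.18421×(-1.69168)=-0.31162, 0.13158×(-2.02815)=-0.26686.
Sum = -1.58586, so H' = 1.586.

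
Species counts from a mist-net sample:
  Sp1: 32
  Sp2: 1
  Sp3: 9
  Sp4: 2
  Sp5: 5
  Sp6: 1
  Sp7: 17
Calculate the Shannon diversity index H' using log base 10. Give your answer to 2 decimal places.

Total N = 32+1+9+2+5+1+17 = 67, so the proportions are 0.4776, 0.0149, 0.1343, 0.0299, 0.0746, 0.0149, 0.2537 (working shown to 4 dp, full precision carried).
Each pᵢ log₁₀ pᵢ term: 0.4776×(-0.3209)=-0.1533, 0.0149×(-1.8261)=-0.0273, 0.1343×(-0.8718)=-0.1171, 0.0299×(-1.5250)=-0.0455, 0.0746×(-1.1271)=-0.0841, 0.0149×(-1.8261)=-0.0273, 0.2537×(-0.5956)=-0.1511.
Sum = -0.6057, so H' = 0.61.

0.61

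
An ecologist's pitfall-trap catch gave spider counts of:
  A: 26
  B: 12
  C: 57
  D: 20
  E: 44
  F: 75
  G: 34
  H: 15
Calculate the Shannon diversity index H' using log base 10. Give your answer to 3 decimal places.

0.832

Total N = 26+12+57+20+44+75+34+15 = 283, so the proportions are 0.09187, 0.0424, 0.20141, 0.07067, 0.15548, 0.26502, 0.12014, 0.053 (working shown to 5 dp, full precision carried).
Each pᵢ log₁₀ pᵢ term: 0.09187×(-1.03681)=-0.09525, 0.0424×(-1.37261)=-0.05820, 0.20141×(-0.69591)=-0.14017, 0.07067×(-1.15076)=-0.08133, 0.15548×(-0.80833)=-0.12568, 0.26502×(-0.57673)=-0.15284, 0.12014×(-0.92031)=-0.11057, 0.053×(-1.27570)=-0.06762.
Sum = -0.83165, so H' = 0.832.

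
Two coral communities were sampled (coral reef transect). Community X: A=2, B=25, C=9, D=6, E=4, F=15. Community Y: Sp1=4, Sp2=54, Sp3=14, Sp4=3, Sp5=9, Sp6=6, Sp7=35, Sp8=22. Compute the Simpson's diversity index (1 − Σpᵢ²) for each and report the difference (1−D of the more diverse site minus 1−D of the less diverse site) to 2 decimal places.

Community X: N=61, proportions 0.0328, 0.4098, 0.1475, 0.0984, 0.0656, 0.2459, giving 1−D = 0.7347 (working shown to 4 dp, full precision carried).
Community Y: N=147, proportions 0.0272, 0.3673, 0.0952, 0.0204, 0.0612, 0.0408, 0.2381, 0.1497, giving 1−D = 0.7703.
Difference = |0.7347 − 0.7703| = 0.0356, i.e. 0.04 to 2 decimal places.

0.04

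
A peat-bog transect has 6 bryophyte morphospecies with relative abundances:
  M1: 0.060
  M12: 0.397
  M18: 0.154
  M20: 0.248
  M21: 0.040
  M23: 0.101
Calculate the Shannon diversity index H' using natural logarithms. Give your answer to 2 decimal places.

1.53

Each pᵢ ln pᵢ term (working shown to 4 dp, full precision carried): 0.06×(-2.8134)=-0.1688, 0.397×(-0.9238)=-0.3668, 0.154×(-1.8708)=-0.2881, 0.248×(-1.3943)=-0.3458, 0.04×(-3.2189)=-0.1288, 0.101×(-2.2926)=-0.2316.
Sum = -1.5298, so H' = 1.53.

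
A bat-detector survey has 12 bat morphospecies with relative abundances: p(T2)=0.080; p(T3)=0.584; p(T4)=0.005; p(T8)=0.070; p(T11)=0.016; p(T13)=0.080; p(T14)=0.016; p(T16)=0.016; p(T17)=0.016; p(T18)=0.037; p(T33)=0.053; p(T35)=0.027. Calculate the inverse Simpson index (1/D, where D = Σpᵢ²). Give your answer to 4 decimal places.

2.7419

D = 0.08² + 0.584² + 0.005² + 0.07² + 0.016² + 0.08² + 0.016² + 0.016² + 0.016² + 0.037² + 0.053² + 0.027² = 0.0064000 + 0.3410560 + 0.0000250 + 0.0049000 + 0.0002560 + 0.0064000 + 0.0002560 + 0.0002560 + 0.0002560 + 0.0013690 + 0.0028090 + 0.0007290 = 0.3647120 (working shown to 7 dp, full precision carried).
So 1/D = 2.741889, i.e. 2.7419 to 4 decimal places.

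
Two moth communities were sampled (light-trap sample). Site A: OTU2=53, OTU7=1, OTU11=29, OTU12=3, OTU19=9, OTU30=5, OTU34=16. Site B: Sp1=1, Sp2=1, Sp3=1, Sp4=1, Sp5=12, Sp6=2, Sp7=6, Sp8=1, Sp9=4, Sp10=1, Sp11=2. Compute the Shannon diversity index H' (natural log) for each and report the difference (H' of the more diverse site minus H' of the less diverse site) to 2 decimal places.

0.49

Site A: N=116, proportions 0.4569, 0.0086, 0.25, 0.0259, 0.0776, 0.0431, 0.1379, giving H' = 1.4471 (working shown to 4 dp, full precision carried).
Site B: N=32, proportions 0.0312, 0.0312, 0.0312, 0.0312, 0.375, 0.0625, 0.1875, 0.0312, 0.125, 0.0312, 0.0625, giving H' = 1.9380.
Difference = |1.4471 − 1.9380| = 0.4909, i.e. 0.49 to 2 decimal places.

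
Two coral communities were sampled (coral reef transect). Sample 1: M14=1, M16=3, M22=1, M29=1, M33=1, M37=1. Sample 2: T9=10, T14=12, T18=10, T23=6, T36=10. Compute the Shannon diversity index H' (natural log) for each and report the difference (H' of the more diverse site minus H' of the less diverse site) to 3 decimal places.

Sample 1: N=8, proportions 0.125, 0.375, 0.125, 0.125, 0.125, 0.125, giving H' = 1.66746 (working shown to 5 dp, full precision carried).
Sample 2: N=48, proportions 0.20833, 0.25, 0.20833, 0.125, 0.20833, giving H' = 1.58689.
Difference = |1.66746 − 1.58689| = 0.08057, i.e. 0.081 to 3 decimal places.

0.081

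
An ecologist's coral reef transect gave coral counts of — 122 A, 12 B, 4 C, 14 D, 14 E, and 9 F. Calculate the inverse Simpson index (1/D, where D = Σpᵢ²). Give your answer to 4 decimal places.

1.9736

Total N = 122+12+4+14+14+9 = 175, so the proportions are 0.6971429, 0.0685714, 0.0228571, 0.08, 0.08, 0.0514286 (working shown to 7 dp, full precision carried).
D = 0.6971429² + 0.0685714² + 0.0228571² + 0.08² + 0.08² + 0.0514286² = 0.4860082 + 0.0047020 + 0.0005224 + 0.0064000 + 0.0064000 + 0.0026449 = 0.5066776.
So 1/D = 1.973642, i.e. 1.9736 to 4 decimal places.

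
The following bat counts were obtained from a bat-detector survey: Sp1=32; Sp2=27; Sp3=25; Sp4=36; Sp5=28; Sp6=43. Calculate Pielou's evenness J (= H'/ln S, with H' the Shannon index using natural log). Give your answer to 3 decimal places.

Total N = 32+27+25+36+28+43 = 191, so the proportions are 0.16754, 0.14136, 0.13089, 0.18848, 0.1466, 0.22513 (working shown to 5 dp, full precision carried).
H' = −Σ pᵢ ln pᵢ = −((-0.29932) + (-0.27656) + (-0.26615) + (-0.31453) + (-0.28148) + (-0.33569)) = 1.77372.
With S = 6 species, ln S = 1.79176, so J = 1.77372/1.79176 = 0.98993, i.e. 0.990 to 3 decimal places.

0.990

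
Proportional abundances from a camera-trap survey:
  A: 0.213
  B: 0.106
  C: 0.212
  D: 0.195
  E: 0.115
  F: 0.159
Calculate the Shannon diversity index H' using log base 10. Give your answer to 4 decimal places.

Each pᵢ log₁₀ pᵢ term (working shown to 6 dp, full precision carried): 0.213×(-0.671620)=-0.143055, 0.106×(-0.974694)=-0.103318, 0.212×(-0.673664)=-0.142817, 0.195×(-0.709965)=-0.138443, 0.115×(-0.939302)=-0.108020, 0.159×(-0.798603)=-0.126978.
Sum = -0.762630, so H' = 0.7626.

0.7626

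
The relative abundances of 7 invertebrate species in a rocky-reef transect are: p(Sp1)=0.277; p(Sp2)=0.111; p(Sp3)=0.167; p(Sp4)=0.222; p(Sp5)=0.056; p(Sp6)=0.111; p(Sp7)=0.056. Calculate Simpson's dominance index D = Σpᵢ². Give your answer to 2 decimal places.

D = 0.277² + 0.111² + 0.167² + 0.222² + 0.056² + 0.111² + 0.056² = 0.0767 + 0.0123 + 0.0279 + 0.0493 + 0.0031 + 0.0123 + 0.0031 = 0.1848 (working shown to 4 dp, full precision carried).
To 2 decimal places, D = 0.18.

0.18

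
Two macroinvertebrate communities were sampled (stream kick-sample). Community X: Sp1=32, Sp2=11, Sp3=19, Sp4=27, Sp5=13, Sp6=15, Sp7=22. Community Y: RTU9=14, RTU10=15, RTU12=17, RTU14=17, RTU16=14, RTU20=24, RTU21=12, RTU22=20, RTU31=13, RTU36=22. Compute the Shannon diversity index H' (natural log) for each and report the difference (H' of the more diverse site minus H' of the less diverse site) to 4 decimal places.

Community X: N=139, proportions 0.230216, 0.079137, 0.136691, 0.194245, 0.093525, 0.107914, 0.158273, giving H' = 1.882817 (working shown to 6 dp, full precision carried).
Community Y: N=168, proportions 0.083333, 0.089286, 0.10119, 0.10119, 0.083333, 0.142857, 0.071429, 0.119048, 0.077381, 0.130952, giving H' = 2.277549.
Difference = |1.882817 − 2.277549| = 0.394732, i.e. 0.3947 to 4 decimal places.

0.3947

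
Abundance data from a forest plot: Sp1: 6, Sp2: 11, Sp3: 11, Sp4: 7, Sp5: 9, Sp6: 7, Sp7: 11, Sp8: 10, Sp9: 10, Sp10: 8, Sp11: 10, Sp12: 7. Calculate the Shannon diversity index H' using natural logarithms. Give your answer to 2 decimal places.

2.47

Total N = 6+11+11+7+9+7+11+10+10+8+10+7 = 107, so the proportions are 0.0561, 0.1028, 0.1028, 0.0654, 0.0841, 0.0654, 0.1028, 0.0935, 0.0935, 0.0748, 0.0935, 0.0654 (working shown to 4 dp, full precision carried).
Each pᵢ ln pᵢ term: 0.0561×(-2.8811)=-0.1616, 0.1028×(-2.2749)=-0.2339, 0.1028×(-2.2749)=-0.2339, 0.0654×(-2.7269)=-0.1784, 0.0841×(-2.4756)=-0.2082, 0.0654×(-2.7269)=-0.1784, 0.1028×(-2.2749)=-0.2339, 0.0935×(-2.3702)=-0.2215, 0.0935×(-2.3702)=-0.2215, 0.0748×(-2.5934)=-0.1939, 0.0935×(-2.3702)=-0.2215, 0.0654×(-2.7269)=-0.1784.
Sum = -2.4650, so H' = 2.47.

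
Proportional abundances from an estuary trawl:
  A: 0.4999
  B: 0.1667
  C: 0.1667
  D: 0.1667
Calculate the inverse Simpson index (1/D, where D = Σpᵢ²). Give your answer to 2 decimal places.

3.00

D = 0.4999² + 0.1667² + 0.1667² + 0.1667² = 0.24990 + 0.02779 + 0.02779 + 0.02779 = 0.33327 (working shown to 5 dp, full precision carried).
So 1/D = 3.0006, i.e. 3.00 to 2 decimal places.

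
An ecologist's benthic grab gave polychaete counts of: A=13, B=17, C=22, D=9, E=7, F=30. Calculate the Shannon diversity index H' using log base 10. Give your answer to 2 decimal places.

0.73

Total N = 13+17+22+9+7+30 = 98, so the proportions are 0.1327, 0.1735, 0.2245, 0.0918, 0.0714, 0.3061 (working shown to 4 dp, full precision carried).
Each pᵢ log₁₀ pᵢ term: 0.1327×(-0.8773)=-0.1164, 0.1735×(-0.7608)=-0.1320, 0.2245×(-0.6488)=-0.1456, 0.0918×(-1.0370)=-0.0952, 0.0714×(-1.1461)=-0.0819, 0.3061×(-0.5141)=-0.1574.
Sum = -0.7285, so H' = 0.73.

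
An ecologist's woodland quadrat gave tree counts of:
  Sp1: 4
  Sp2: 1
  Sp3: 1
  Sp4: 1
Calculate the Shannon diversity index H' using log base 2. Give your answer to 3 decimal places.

Total N = 4+1+1+1 = 7, so the proportions are 0.571429, 0.142857, 0.142857, 0.142857 (working shown to 6 dp, full precision carried).
Each pᵢ log₂ pᵢ term: 0.571429×(-0.807355)=-0.461346, 0.142857×(-2.807355)=-0.401051, 0.142857×(-2.807355)=-0.401051, 0.142857×(-2.807355)=-0.401051.
Sum = -1.664498, so H' = 1.664.

1.664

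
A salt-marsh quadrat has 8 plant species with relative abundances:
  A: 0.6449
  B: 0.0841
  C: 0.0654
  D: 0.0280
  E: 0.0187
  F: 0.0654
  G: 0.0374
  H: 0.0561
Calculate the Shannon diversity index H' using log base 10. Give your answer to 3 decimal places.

0.568

Each pᵢ log₁₀ pᵢ term (working shown to 5 dp, full precision carried): 0.6449×(-0.19051)=-0.12286, 0.0841×(-1.07520)=-0.09042, 0.0654×(-1.18442)=-0.07746, 0.028×(-1.55284)=-0.04348, 0.0187×(-1.72816)=-0.03232, 0.0654×(-1.18442)=-0.07746, 0.0374×(-1.42713)=-0.05337, 0.0561×(-1.25104)=-0.07018.
Sum = -0.56756, so H' = 0.568.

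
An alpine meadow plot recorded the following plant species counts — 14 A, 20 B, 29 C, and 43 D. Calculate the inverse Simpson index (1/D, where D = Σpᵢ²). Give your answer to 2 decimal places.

3.42

Total N = 14+20+29+43 = 106, so the proportions are 0.132075, 0.188679, 0.273585, 0.40566 (working shown to 6 dp, full precision carried).
D = 0.132075² + 0.188679² + 0.273585² + 0.40566² = 0.017444 + 0.035600 + 0.074849 + 0.164560 = 0.292453.
So 1/D = 3.4194, i.e. 3.42 to 2 decimal places.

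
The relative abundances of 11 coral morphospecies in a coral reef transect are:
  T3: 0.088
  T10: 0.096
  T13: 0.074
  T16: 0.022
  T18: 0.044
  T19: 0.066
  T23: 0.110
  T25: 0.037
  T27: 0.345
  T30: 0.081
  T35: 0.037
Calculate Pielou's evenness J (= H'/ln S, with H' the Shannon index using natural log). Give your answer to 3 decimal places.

0.872

H' = −Σ pᵢ ln pᵢ = −((-0.21388) + (-0.22497) + (-0.19267) + (-0.08397) + (-0.13744) + (-0.17939) + (-0.24280) + (-0.12198) + (-0.36715) + (-0.20358) + (-0.12198)) = 2.08981 (working shown to 5 dp, full precision carried).
With S = 11 species, ln S = 2.39790, so J = 2.08981/2.39790 = 0.87152, i.e. 0.872 to 3 decimal places.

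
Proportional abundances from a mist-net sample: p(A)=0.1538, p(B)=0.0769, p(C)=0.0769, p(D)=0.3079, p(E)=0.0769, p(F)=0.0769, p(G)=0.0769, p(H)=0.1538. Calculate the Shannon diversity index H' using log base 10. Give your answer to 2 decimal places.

0.84

Each pᵢ log₁₀ pᵢ term (working shown to 4 dp, full precision carried): 0.1538×(-0.8130)=-0.1250, 0.0769×(-1.1141)=-0.0857, 0.0769×(-1.1141)=-0.0857, 0.3079×(-0.5116)=-0.1575, 0.0769×(-1.1141)=-0.0857, 0.0769×(-1.1141)=-0.0857, 0.0769×(-1.1141)=-0.0857, 0.1538×(-0.8130)=-0.1250.
Sum = -0.8360, so H' = 0.84.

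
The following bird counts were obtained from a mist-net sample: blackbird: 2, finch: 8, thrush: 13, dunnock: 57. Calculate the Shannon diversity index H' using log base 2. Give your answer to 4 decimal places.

1.2397

Total N = 2+8+13+57 = 80, so the proportions are 0.025, 0.1, 0.1625, 0.7125 (working shown to 6 dp, full precision carried).
Each pᵢ log₂ pᵢ term: 0.025×(-5.321928)=-0.133048, 0.1×(-3.321928)=-0.332193, 0.1625×(-2.621488)=-0.425992, 0.7125×(-0.489038)=-0.348440.
Sum = -1.239673, so H' = 1.2397.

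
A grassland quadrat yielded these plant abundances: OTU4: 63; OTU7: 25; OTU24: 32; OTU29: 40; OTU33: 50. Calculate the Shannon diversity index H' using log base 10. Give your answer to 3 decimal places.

Total N = 63+25+32+40+50 = 210, so the proportions are 0.3, 0.11905, 0.15238, 0.19048, 0.2381 (working shown to 5 dp, full precision carried).
Each pᵢ log₁₀ pᵢ term: 0.3×(-0.52288)=-0.15686, 0.11905×(-0.92428)=-0.11003, 0.15238×(-0.81707)=-0.12451, 0.19048×(-0.72016)=-0.13717, 0.2381×(-0.62325)=-0.14839.
Sum = -0.67697, so H' = 0.677.

0.677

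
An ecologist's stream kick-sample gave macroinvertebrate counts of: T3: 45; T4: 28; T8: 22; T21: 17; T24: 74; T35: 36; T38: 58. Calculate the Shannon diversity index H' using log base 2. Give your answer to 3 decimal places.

2.648

Total N = 45+28+22+17+74+36+58 = 280, so the proportions are 0.16071, 0.1, 0.07857, 0.06071, 0.26429, 0.12857, 0.20714 (working shown to 5 dp, full precision carried).
Each pᵢ log₂ pᵢ term: 0.16071×(-2.63743)=-0.42387, 0.1×(-3.32193)=-0.33219, 0.07857×(-3.66985)=-0.28835, 0.06071×(-4.04182)=-0.24540, 0.26429×(-1.91983)=-0.50738, 0.12857×(-2.95936)=-0.38049, 0.20714×(-2.27130)=-0.47048.
Sum = -2.64816, so H' = 2.648.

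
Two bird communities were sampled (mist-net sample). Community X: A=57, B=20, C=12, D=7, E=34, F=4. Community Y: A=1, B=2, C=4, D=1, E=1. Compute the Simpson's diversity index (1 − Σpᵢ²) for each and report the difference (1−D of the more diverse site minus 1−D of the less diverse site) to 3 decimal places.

Community X: N=134, proportions 0.42537, 0.14925, 0.08955, 0.05224, 0.25373, 0.02985, giving 1−D = 0.72076 (working shown to 5 dp, full precision carried).
Community Y: N=9, proportions 0.11111, 0.22222, 0.44444, 0.11111, 0.11111, giving 1−D = 0.71605.
Difference = |0.72076 − 0.71605| = 0.00471, i.e. 0.005 to 3 decimal places.

0.005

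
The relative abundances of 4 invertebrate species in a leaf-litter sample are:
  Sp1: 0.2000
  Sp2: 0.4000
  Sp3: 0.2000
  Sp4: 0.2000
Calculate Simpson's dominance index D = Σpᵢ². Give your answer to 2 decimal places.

0.28

D = 0.2² + 0.4² + 0.2² + 0.2² = 0.0400 + 0.1600 + 0.0400 + 0.0400 = 0.2800 (working shown to 4 dp, full precision carried).
To 2 decimal places, D = 0.28.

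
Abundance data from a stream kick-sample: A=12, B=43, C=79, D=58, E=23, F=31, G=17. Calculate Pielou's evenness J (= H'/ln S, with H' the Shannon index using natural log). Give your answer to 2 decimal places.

Total N = 12+43+79+58+23+31+17 = 263, so the proportions are 0.0456, 0.1635, 0.3004, 0.2205, 0.0875, 0.1179, 0.0646 (working shown to 4 dp, full precision carried).
H' = −Σ pᵢ ln pᵢ = −((-0.1409) + (-0.2961) + (-0.3613) + (-0.3334) + (-0.2131) + (-0.2520) + (-0.1770)) = 1.7738.
With S = 7 species, ln S = 1.9459, so J = 1.7738/1.9459 = 0.9115, i.e. 0.91 to 2 decimal places.

0.91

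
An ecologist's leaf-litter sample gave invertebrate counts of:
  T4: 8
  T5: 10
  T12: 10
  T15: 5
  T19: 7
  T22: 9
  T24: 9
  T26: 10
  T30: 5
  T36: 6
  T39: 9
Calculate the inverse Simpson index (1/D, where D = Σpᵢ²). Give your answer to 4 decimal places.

Total N = 8+10+10+5+7+9+9+10+5+6+9 = 88, so the proportions are 0.090909091, 0.113636364, 0.113636364, 0.056818182, 0.079545455, 0.102272727, 0.102272727, 0.113636364, 0.056818182, 0.068181818, 0.102272727 (working shown to 9 dp, full precision carried).
D = 0.090909091² + 0.113636364² + 0.113636364² + 0.056818182² + 0.079545455² + 0.102272727² + 0.102272727² + 0.113636364² + 0.056818182² + 0.068181818² + 0.102272727² = 0.008264463 + 0.012913223 + 0.012913223 + 0.003228306 + 0.006327479 + 0.010459711 + 0.010459711 + 0.012913223 + 0.003228306 + 0.004648760 + 0.010459711 = 0.095816116.
So 1/D = 10.436658, i.e. 10.4367 to 4 decimal places.

10.4367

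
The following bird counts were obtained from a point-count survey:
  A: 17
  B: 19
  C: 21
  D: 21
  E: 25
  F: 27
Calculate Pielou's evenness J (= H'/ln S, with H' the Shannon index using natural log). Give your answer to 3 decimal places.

0.993

Total N = 17+19+21+21+25+27 = 130, so the proportions are 0.13077, 0.14615, 0.16154, 0.16154, 0.19231, 0.20769 (working shown to 5 dp, full precision carried).
H' = −Σ pᵢ ln pᵢ = −((-0.26603) + (-0.28107) + (-0.29449) + (-0.29449) + (-0.31705) + (-0.32643)) = 1.77955.
With S = 6 species, ln S = 1.79176, so J = 1.77955/1.79176 = 0.99318, i.e. 0.993 to 3 decimal places.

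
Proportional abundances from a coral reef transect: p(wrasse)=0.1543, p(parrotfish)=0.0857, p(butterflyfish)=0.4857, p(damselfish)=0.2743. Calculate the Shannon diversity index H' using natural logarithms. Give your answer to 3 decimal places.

Each pᵢ ln pᵢ term (working shown to 6 dp, full precision carried): 0.1543×(-1.868857)=-0.288365, 0.0857×(-2.456902)=-0.210557, 0.4857×(-0.722164)=-0.350755, 0.2743×(-1.293533)=-0.354816.
Sum = -1.204492, so H' = 1.204.

1.204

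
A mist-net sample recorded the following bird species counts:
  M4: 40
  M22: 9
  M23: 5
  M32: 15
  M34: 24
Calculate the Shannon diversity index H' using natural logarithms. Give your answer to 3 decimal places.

1.390

Total N = 40+9+5+15+24 = 93, so the proportions are 0.43011, 0.09677, 0.05376, 0.16129, 0.25806 (working shown to 5 dp, full precision carried).
Each pᵢ ln pᵢ term: 0.43011×(-0.84372)=-0.36289, 0.09677×(-2.33537)=-0.22600, 0.05376×(-2.92316)=-0.15716, 0.16129×(-1.82455)=-0.29428, 0.25806×(-1.35455)=-0.34956.
Sum = -1.38990, so H' = 1.390.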